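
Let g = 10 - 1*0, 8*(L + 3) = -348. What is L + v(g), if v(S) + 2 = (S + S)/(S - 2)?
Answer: -46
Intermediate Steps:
L = -93/2 (L = -3 + (⅛)*(-348) = -3 - 87/2 = -93/2 ≈ -46.500)
g = 10 (g = 10 + 0 = 10)
v(S) = -2 + 2*S/(-2 + S) (v(S) = -2 + (S + S)/(S - 2) = -2 + (2*S)/(-2 + S) = -2 + 2*S/(-2 + S))
L + v(g) = -93/2 + 4/(-2 + 10) = -93/2 + 4/8 = -93/2 + 4*(⅛) = -93/2 + ½ = -46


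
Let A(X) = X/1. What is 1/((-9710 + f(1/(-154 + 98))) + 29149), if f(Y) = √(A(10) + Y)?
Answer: 1088584/21160983817 - 2*√7826/21160983817 ≈ 5.1435e-5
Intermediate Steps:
A(X) = X (A(X) = X*1 = X)
f(Y) = √(10 + Y)
1/((-9710 + f(1/(-154 + 98))) + 29149) = 1/((-9710 + √(10 + 1/(-154 + 98))) + 29149) = 1/((-9710 + √(10 + 1/(-56))) + 29149) = 1/((-9710 + √(10 - 1/56)) + 29149) = 1/((-9710 + √(559/56)) + 29149) = 1/((-9710 + √7826/28) + 29149) = 1/(19439 + √7826/28)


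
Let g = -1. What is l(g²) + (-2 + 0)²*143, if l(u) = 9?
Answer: 581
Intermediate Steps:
l(g²) + (-2 + 0)²*143 = 9 + (-2 + 0)²*143 = 9 + (-2)²*143 = 9 + 4*143 = 9 + 572 = 581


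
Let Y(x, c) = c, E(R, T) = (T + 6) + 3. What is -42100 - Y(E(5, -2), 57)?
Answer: -42157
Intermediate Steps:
E(R, T) = 9 + T (E(R, T) = (6 + T) + 3 = 9 + T)
-42100 - Y(E(5, -2), 57) = -42100 - 1*57 = -42100 - 57 = -42157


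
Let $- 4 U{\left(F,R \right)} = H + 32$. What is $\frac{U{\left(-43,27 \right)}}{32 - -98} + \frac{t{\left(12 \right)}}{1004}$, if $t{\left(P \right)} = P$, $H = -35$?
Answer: $\frac{2313}{130520} \approx 0.017721$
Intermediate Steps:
$U{\left(F,R \right)} = \frac{3}{4}$ ($U{\left(F,R \right)} = - \frac{-35 + 32}{4} = \left(- \frac{1}{4}\right) \left(-3\right) = \frac{3}{4}$)
$\frac{U{\left(-43,27 \right)}}{32 - -98} + \frac{t{\left(12 \right)}}{1004} = \frac{3}{4 \left(32 - -98\right)} + \frac{12}{1004} = \frac{3}{4 \left(32 + 98\right)} + 12 \cdot \frac{1}{1004} = \frac{3}{4 \cdot 130} + \frac{3}{251} = \frac{3}{4} \cdot \frac{1}{130} + \frac{3}{251} = \frac{3}{520} + \frac{3}{251} = \frac{2313}{130520}$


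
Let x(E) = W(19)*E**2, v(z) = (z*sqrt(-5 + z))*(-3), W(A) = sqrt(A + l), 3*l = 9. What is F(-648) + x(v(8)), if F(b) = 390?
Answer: 390 + 1728*sqrt(22) ≈ 8495.0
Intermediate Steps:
l = 3 (l = (1/3)*9 = 3)
W(A) = sqrt(3 + A) (W(A) = sqrt(A + 3) = sqrt(3 + A))
v(z) = -3*z*sqrt(-5 + z)
x(E) = sqrt(22)*E**2 (x(E) = sqrt(3 + 19)*E**2 = sqrt(22)*E**2)
F(-648) + x(v(8)) = 390 + sqrt(22)*(-3*8*sqrt(-5 + 8))**2 = 390 + sqrt(22)*(-3*8*sqrt(3))**2 = 390 + sqrt(22)*(-24*sqrt(3))**2 = 390 + sqrt(22)*1728 = 390 + 1728*sqrt(22)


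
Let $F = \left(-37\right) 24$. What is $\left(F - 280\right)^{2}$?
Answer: $1364224$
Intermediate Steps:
$F = -888$
$\left(F - 280\right)^{2} = \left(-888 - 280\right)^{2} = \left(-1168\right)^{2} = 1364224$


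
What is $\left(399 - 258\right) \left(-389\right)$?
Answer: $-54849$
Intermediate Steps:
$\left(399 - 258\right) \left(-389\right) = 141 \left(-389\right) = -54849$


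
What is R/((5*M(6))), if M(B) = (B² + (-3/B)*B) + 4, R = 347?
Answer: 347/185 ≈ 1.8757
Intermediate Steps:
M(B) = 1 + B² (M(B) = (B² - 3) + 4 = (-3 + B²) + 4 = 1 + B²)
R/((5*M(6))) = 347/((5*(1 + 6²))) = 347/((5*(1 + 36))) = 347/((5*37)) = 347/185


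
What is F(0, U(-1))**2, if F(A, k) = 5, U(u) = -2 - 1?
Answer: 25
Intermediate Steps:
U(u) = -3
F(0, U(-1))**2 = 5**2 = 25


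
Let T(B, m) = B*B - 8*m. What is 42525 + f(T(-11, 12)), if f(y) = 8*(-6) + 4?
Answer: 42481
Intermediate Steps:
T(B, m) = B**2 - 8*m
f(y) = -44 (f(y) = -48 + 4 = -44)
42525 + f(T(-11, 12)) = 42525 - 44 = 42481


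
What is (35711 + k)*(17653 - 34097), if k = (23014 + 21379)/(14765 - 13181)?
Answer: -232726246487/396 ≈ -5.8769e+8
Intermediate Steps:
k = 44393/1584 ≈ 28.026
(35711 + k)*(17653 - 34097) = (35711 + 44393/1584)*(17653 - 34097) = (56610617/1584)*(-16444) = -232726246487/396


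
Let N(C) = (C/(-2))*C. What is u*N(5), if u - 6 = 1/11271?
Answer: -1690675/22542 ≈ -75.001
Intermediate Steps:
u = 67627/11271 (u = 6 + 1/11271 = 67627/11271 ≈ 6.0001)
N(C) = -C**2/2 (N(C) = (C*(-1/2))*C = (-C/2)*C = -C**2/2)
u*N(5) = 67627*(-1/2*5**2)/11271 = 67627*(-1/2*25)/11271 = (67627/11271)*(-25/2) = -1690675/22542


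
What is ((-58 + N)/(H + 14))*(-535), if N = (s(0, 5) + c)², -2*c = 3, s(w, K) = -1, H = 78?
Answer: 4815/16 ≈ 300.94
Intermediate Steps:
c = -3/2 (c = -½*3 = -3/2 ≈ -1.5000)
N = 25/4 (N = (-1 - 3/2)² = (-5/2)² = 25/4 ≈ 6.2500)
((-58 + N)/(H + 14))*(-535) = ((-58 + 25/4)/(78 + 14))*(-535) = -207/4/92*(-535) = -207/4*1/92*(-535) = -9/16*(-535) = 4815/16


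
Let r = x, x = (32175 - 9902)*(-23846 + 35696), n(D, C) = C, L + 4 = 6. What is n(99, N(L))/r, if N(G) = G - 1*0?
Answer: 1/131967525 ≈ 7.5776e-9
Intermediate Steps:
L = 2 (L = -4 + 6 = 2)
N(G) = G (N(G) = G + 0 = G)
x = 263935050 (x = 22273*11850 = 263935050)
r = 263935050
n(99, N(L))/r = 2/263935050 = 2*(1/263935050) = 1/131967525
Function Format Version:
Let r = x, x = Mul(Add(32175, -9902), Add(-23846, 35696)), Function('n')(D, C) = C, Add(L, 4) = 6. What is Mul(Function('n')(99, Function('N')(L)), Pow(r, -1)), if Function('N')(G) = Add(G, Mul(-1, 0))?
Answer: Rational(1, 131967525) ≈ 7.5776e-9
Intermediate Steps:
L = 2 (L = Add(-4, 6) = 2)
Function('N')(G) = G (Function('N')(G) = Add(G, 0) = G)
x = 263935050 (x = Mul(22273, 11850) = 263935050)
r = 263935050
Mul(Function('n')(99, Function('N')(L)), Pow(r, -1)) = Mul(2, Pow(263935050, -1)) = Mul(2, Rational(1, 263935050)) = Rational(1, 131967525)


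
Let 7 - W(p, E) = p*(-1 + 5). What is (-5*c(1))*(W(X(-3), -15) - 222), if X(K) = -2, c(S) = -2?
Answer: -2070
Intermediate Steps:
W(p, E) = 7 - 4*p (W(p, E) = 7 - p*(-1 + 5) = 7 - p*4 = 7 - 4*p)
(-5*c(1))*(W(X(-3), -15) - 222) = (-5*(-2))*((7 - 4*(-2)) - 222) = 10*((7 + 8) - 222) = 10*(15 - 222) = 10*(-207) = -2070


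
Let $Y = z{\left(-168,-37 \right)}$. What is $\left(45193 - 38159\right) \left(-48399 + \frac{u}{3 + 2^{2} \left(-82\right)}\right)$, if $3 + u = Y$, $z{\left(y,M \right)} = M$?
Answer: $- \frac{22128450518}{65} \approx -3.4044 \cdot 10^{8}$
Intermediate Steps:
$Y = -37$
$u = -40$ ($u = -3 - 37 = -40$)
$\left(45193 - 38159\right) \left(-48399 + \frac{u}{3 + 2^{2} \left(-82\right)}\right) = \left(45193 - 38159\right) \left(-48399 - \frac{40}{3 + 2^{2} \left(-82\right)}\right) = 7034 \left(-48399 - \frac{40}{3 + 4 \left(-82\right)}\right) = 7034 \left(-48399 - \frac{40}{3 - 328}\right) = 7034 \left(-48399 - \frac{40}{-325}\right) = 7034 \left(-48399 - - \frac{8}{65}\right) = 7034 \left(-48399 + \frac{8}{65}\right) = 7034 \left(- \frac{3145927}{65}\right) = - \frac{22128450518}{65}$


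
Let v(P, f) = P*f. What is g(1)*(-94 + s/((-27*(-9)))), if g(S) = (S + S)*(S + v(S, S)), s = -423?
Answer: -10340/27 ≈ -382.96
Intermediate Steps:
g(S) = 2*S*(S + S²) (g(S) = (S + S)*(S + S*S) = (2*S)*(S + S²) = 2*S*(S + S²))
g(1)*(-94 + s/((-27*(-9)))) = (2*1²*(1 + 1))*(-94 - 423/((-27*(-9)))) = (2*1*2)*(-94 - 423/243) = 4*(-94 - 423*1/243) = 4*(-94 - 47/27) = 4*(-2585/27) = -10340/27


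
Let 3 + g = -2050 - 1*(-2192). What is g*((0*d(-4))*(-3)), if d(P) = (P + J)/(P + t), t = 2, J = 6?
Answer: 0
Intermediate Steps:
g = 139 (g = -3 + (-2050 - 1*(-2192)) = -3 + (-2050 + 2192) = -3 + 142 = 139)
d(P) = (6 + P)/(2 + P) (d(P) = (P + 6)/(P + 2) = (6 + P)/(2 + P))
g*((0*d(-4))*(-3)) = 139*((0*((6 - 4)/(2 - 4)))*(-3)) = 139*((0*(2/(-2)))*(-3)) = 139*((0*(-½*2))*(-3)) = 139*((0*(-1))*(-3)) = 139*(0*(-3)) = 139*0 = 0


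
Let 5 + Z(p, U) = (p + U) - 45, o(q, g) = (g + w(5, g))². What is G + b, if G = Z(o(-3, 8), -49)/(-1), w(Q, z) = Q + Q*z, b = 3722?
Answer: 1012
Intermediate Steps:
o(q, g) = (5 + 6*g)² (o(q, g) = (g + 5*(1 + g))² = (g + (5 + 5*g))² = (5 + 6*g)²)
Z(p, U) = -50 + U + p (Z(p, U) = -5 + ((p + U) - 45) = -5 + ((U + p) - 45) = -5 + (-45 + U + p) = -50 + U + p)
G = -2710 (G = (-50 - 49 + (5 + 6*8)²)/(-1) = (-50 - 49 + (5 + 48)²)*(-1) = (-50 - 49 + 53²)*(-1) = (-50 - 49 + 2809)*(-1) = 2710*(-1) = -2710)
G + b = -2710 + 3722 = 1012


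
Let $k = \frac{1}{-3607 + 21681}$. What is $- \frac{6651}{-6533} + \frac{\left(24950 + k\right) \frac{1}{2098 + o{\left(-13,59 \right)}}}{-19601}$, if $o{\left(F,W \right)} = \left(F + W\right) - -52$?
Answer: $\frac{304197422035063}{298970666214696} \approx 1.0175$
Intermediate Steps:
$o{\left(F,W \right)} = 52 + F + W$ ($o{\left(F,W \right)} = \left(F + W\right) + 52 = 52 + F + W$)
$k = \frac{1}{18074} \approx 5.5328 \cdot 10^{-5}$
$- \frac{6651}{-6533} + \frac{\left(24950 + k\right) \frac{1}{2098 + o{\left(-13,59 \right)}}}{-19601} = - \frac{6651}{-6533} + \frac{\left(24950 + \frac{1}{18074}\right) \frac{1}{2098 + \left(52 - 13 + 59\right)}}{-19601} = \left(-6651\right) \left(- \frac{1}{6533}\right) + \frac{450946301}{18074 \left(2098 + 98\right)} \left(- \frac{1}{19601}\right) = \frac{6651}{6533} + \frac{450946301}{18074 \cdot 2196} \left(- \frac{1}{19601}\right) = \frac{6651}{6533} + \frac{450946301}{18074} \cdot \frac{1}{2196} \left(- \frac{1}{19601}\right) = \frac{6651}{6533} + \frac{450946301}{39690504} \left(- \frac{1}{19601}\right) = \frac{6651}{6533} - \frac{26526253}{45763151112} = \frac{304197422035063}{298970666214696}$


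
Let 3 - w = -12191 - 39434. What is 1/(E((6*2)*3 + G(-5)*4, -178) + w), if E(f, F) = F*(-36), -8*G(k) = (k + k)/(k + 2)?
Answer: 1/58036 ≈ 1.7231e-5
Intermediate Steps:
G(k) = -k/(4*(2 + k)) (G(k) = -(k + k)/(8*(k + 2)) = -2*k/(8*(2 + k)) = -k/(4*(2 + k)))
E(f, F) = -36*F
w = 51628 (w = 3 - (-12191 - 39434) = 3 - 1*(-51625) = 3 + 51625 = 51628)
1/(E((6*2)*3 + G(-5)*4, -178) + w) = 1/(-36*(-178) + 51628) = 1/(6408 + 51628) = 1/58036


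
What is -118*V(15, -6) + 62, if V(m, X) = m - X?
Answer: -2416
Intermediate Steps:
-118*V(15, -6) + 62 = -118*(15 - 1*(-6)) + 62 = -118*(15 + 6) + 62 = -118*21 + 62 = -2478 + 62 = -2416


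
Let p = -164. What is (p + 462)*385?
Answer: 114730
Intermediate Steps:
(p + 462)*385 = (-164 + 462)*385 = 298*385 = 114730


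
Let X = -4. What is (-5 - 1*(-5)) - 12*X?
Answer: 48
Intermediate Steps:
(-5 - 1*(-5)) - 12*X = (-5 - 1*(-5)) - 12*(-4) = (-5 + 5) + 48 = 0 + 48 = 48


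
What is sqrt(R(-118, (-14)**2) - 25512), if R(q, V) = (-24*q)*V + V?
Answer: 2*sqrt(132439) ≈ 727.84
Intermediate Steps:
R(q, V) = V - 24*V*q (R(q, V) = -24*V*q + V = V - 24*V*q)
sqrt(R(-118, (-14)**2) - 25512) = sqrt((-14)**2*(1 - 24*(-118)) - 25512) = sqrt(196*(1 + 2832) - 25512) = sqrt(196*2833 - 25512) = sqrt(555268 - 25512) = sqrt(529756) = 2*sqrt(132439)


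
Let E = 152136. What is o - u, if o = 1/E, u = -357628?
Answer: 54408093409/152136 ≈ 3.5763e+5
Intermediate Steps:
o = 1/152136 ≈ 6.5731e-6
o - u = 1/152136 - 1*(-357628) = 1/152136 + 357628 = 54408093409/152136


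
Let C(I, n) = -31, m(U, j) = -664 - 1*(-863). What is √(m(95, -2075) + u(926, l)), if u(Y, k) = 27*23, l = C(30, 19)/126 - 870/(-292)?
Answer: 2*√205 ≈ 28.636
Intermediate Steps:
m(U, j) = 199 (m(U, j) = -664 + 863 = 199)
l = 12571/4599 (l = -31/126 - 870/(-292) = -31*1/126 - 870*(-1/292) = -31/126 + 435/146 = 12571/4599 ≈ 2.7334)
u(Y, k) = 621
√(m(95, -2075) + u(926, l)) = √(199 + 621) = √820 = 2*√205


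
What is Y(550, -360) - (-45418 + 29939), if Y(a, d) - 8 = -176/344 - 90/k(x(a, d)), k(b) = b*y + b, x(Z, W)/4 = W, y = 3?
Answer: 42618859/2752 ≈ 15487.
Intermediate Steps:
x(Z, W) = 4*W
k(b) = 4*b (k(b) = b*3 + b = 3*b + b = 4*b)
Y(a, d) = 322/43 - 45/(8*d) (Y(a, d) = 8 + (-176/344 - 90*1/(16*d)) = 8 + (-176*1/344 - 90*1/(16*d)) = 8 + (-22/43 - 45/(8*d)) = 322/43 - 45/(8*d))
Y(550, -360) - (-45418 + 29939) = (1/344)*(-1935 + 2576*(-360))/(-360) - (-45418 + 29939) = (1/344)*(-1/360)*(-1935 - 927360) - 1*(-15479) = (1/344)*(-1/360)*(-929295) + 15479 = 20651/2752 + 15479 = 42618859/2752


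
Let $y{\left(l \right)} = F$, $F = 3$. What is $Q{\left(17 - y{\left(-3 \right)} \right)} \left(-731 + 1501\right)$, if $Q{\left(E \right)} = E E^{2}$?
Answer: $2112880$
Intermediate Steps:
$y{\left(l \right)} = 3$
$Q{\left(E \right)} = E^{3}$
$Q{\left(17 - y{\left(-3 \right)} \right)} \left(-731 + 1501\right) = \left(17 - 3\right)^{3} \left(-731 + 1501\right) = \left(17 - 3\right)^{3} \cdot 770 = 14^{3} \cdot 770 = 2744 \cdot 770 = 2112880$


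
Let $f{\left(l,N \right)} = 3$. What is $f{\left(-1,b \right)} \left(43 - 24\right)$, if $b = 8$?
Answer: $57$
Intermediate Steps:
$f{\left(-1,b \right)} \left(43 - 24\right) = 3 \left(43 - 24\right) = 3 \cdot 19 = 57$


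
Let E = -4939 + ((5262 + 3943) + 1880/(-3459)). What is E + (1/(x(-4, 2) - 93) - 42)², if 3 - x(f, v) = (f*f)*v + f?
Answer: 290431701427/48163116 ≈ 6030.2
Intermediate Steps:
x(f, v) = 3 - f - v*f² (x(f, v) = 3 - ((f*f)*v + f) = 3 - (f²*v + f) = 3 - (v*f² + f) = 3 - (f + v*f²) = 3 + (-f - v*f²) = 3 - f - v*f²)
E = 14754214/3459 (E = -4939 + (9205 + 1880*(-1/3459)) = -4939 + (9205 - 1880/3459) = -4939 + 31838215/3459 = 14754214/3459 ≈ 4265.5)
E + (1/(x(-4, 2) - 93) - 42)² = 14754214/3459 + (1/((3 - 1*(-4) - 1*2*(-4)²) - 93) - 42)² = 14754214/3459 + (1/((3 + 4 - 1*2*16) - 93) - 42)² = 14754214/3459 + (1/((3 + 4 - 32) - 93) - 42)² = 14754214/3459 + (1/(-25 - 93) - 42)² = 14754214/3459 + (1/(-118) - 42)² = 14754214/3459 + (-1/118 - 42)² = 14754214/3459 + (-4957/118)² = 14754214/3459 + 24571849/13924 = 290431701427/48163116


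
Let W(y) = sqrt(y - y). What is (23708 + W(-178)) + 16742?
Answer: 40450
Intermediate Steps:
W(y) = 0 (W(y) = sqrt(0) = 0)
(23708 + W(-178)) + 16742 = (23708 + 0) + 16742 = 23708 + 16742 = 40450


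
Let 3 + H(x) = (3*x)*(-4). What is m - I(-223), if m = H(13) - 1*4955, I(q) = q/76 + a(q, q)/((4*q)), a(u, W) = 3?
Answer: -43311143/8474 ≈ -5111.1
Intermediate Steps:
H(x) = -3 - 12*x (H(x) = -3 + (3*x)*(-4) = -3 - 12*x)
I(q) = q/76 + 3/(4*q) (I(q) = q/76 + 3/((4*q)) = q*(1/76) + 3*(1/(4*q)) = q/76 + 3/(4*q))
m = -5114 (m = (-3 - 12*13) - 1*4955 = (-3 - 156) - 4955 = -159 - 4955 = -5114)
m - I(-223) = -5114 - (57 + (-223)²)/(76*(-223)) = -5114 - (-1)*(57 + 49729)/(76*223) = -5114 - (-1)*49786/(76*223) = -5114 - 1*(-24893/8474) = -5114 + 24893/8474 = -43311143/8474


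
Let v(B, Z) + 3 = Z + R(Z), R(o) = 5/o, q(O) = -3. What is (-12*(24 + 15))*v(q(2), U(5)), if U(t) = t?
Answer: -1404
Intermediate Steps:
v(B, Z) = -3 + Z + 5/Z (v(B, Z) = -3 + (Z + 5/Z) = -3 + Z + 5/Z)
(-12*(24 + 15))*v(q(2), U(5)) = (-12*(24 + 15))*(-3 + 5 + 5/5) = (-12*39)*(-3 + 5 + 5*(⅕)) = -468*(-3 + 5 + 1) = -468*3 = -1404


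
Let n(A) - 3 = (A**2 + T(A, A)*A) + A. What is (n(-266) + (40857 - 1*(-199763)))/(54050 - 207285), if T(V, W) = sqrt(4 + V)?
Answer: -311113/153235 + 14*I*sqrt(262)/8065 ≈ -2.0303 + 0.028098*I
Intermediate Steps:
n(A) = 3 + A + A**2 + A*sqrt(4 + A) (n(A) = 3 + ((A**2 + sqrt(4 + A)*A) + A) = 3 + ((A**2 + A*sqrt(4 + A)) + A) = 3 + (A + A**2 + A*sqrt(4 + A)) = 3 + A + A**2 + A*sqrt(4 + A))
(n(-266) + (40857 - 1*(-199763)))/(54050 - 207285) = ((3 - 266 + (-266)**2 - 266*sqrt(4 - 266)) + (40857 - 1*(-199763)))/(54050 - 207285) = ((3 - 266 + 70756 - 266*I*sqrt(262)) + (40857 + 199763))/(-153235) = ((3 - 266 + 70756 - 266*I*sqrt(262)) + 240620)*(-1/153235) = ((70493 - 266*I*sqrt(262)) + 240620)*(-1/153235) = (311113 - 266*I*sqrt(262))*(-1/153235) = -311113/153235 + 14*I*sqrt(262)/8065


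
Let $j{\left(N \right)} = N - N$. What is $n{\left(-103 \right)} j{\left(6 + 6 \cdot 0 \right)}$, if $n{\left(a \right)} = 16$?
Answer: $0$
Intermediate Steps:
$j{\left(N \right)} = 0$
$n{\left(-103 \right)} j{\left(6 + 6 \cdot 0 \right)} = 16 \cdot 0 = 0$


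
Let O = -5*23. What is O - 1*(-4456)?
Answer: 4341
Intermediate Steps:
O = -115
O - 1*(-4456) = -115 - 1*(-4456) = -115 + 4456 = 4341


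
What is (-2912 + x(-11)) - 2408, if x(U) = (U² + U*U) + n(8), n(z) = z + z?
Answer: -5062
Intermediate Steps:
n(z) = 2*z
x(U) = 16 + 2*U² (x(U) = (U² + U*U) + 2*8 = (U² + U²) + 16 = 2*U² + 16 = 16 + 2*U²)
(-2912 + x(-11)) - 2408 = (-2912 + (16 + 2*(-11)²)) - 2408 = (-2912 + (16 + 2*121)) - 2408 = (-2912 + (16 + 242)) - 2408 = (-2912 + 258) - 2408 = -2654 - 2408 = -5062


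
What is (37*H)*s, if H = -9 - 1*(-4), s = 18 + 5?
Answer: -4255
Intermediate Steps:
s = 23
H = -5 (H = -9 + 4 = -5)
(37*H)*s = (37*(-5))*23 = -185*23 = -4255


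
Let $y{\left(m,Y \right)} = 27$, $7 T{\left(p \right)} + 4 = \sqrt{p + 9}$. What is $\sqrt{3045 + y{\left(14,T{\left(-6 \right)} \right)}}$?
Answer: $32 \sqrt{3} \approx 55.426$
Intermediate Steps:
$T{\left(p \right)} = - \frac{4}{7} + \frac{\sqrt{9 + p}}{7}$ ($T{\left(p \right)} = - \frac{4}{7} + \frac{\sqrt{p + 9}}{7} = - \frac{4}{7} + \frac{\sqrt{9 + p}}{7}$)
$\sqrt{3045 + y{\left(14,T{\left(-6 \right)} \right)}} = \sqrt{3045 + 27} = \sqrt{3072} = 32 \sqrt{3}$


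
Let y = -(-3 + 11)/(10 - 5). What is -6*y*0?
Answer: 0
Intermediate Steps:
y = -8/5 ≈ -1.6000
-6*y*0 = -6*(-8/5)*0 = (48/5)*0 = 0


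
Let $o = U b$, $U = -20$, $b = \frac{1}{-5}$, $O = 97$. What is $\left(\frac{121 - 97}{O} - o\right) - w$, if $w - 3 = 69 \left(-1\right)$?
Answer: $\frac{6038}{97} \approx 62.247$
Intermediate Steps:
$b = - \frac{1}{5} \approx -0.2$
$w = -66$ ($w = 3 + 69 \left(-1\right) = 3 - 69 = -66$)
$o = 4$ ($o = \left(-20\right) \left(- \frac{1}{5}\right) = 4$)
$\left(\frac{121 - 97}{O} - o\right) - w = \left(\frac{121 - 97}{97} - 4\right) - -66 = \left(24 \cdot \frac{1}{97} - 4\right) + 66 = \left(\frac{24}{97} - 4\right) + 66 = - \frac{364}{97} + 66 = \frac{6038}{97}$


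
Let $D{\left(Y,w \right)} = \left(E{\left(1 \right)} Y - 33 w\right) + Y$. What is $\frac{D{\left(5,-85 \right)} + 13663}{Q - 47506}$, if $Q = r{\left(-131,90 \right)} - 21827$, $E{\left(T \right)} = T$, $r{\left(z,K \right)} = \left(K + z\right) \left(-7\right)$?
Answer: $- \frac{8239}{34523} \approx -0.23865$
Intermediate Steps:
$r{\left(z,K \right)} = - 7 K - 7 z$
$Q = -21540$ ($Q = \left(\left(-7\right) 90 - -917\right) - 21827 = \left(-630 + 917\right) - 21827 = 287 - 21827 = -21540$)
$D{\left(Y,w \right)} = - 33 w + 2 Y$ ($D{\left(Y,w \right)} = \left(1 Y - 33 w\right) + Y = \left(Y - 33 w\right) + Y = - 33 w + 2 Y$)
$\frac{D{\left(5,-85 \right)} + 13663}{Q - 47506} = \frac{\left(\left(-33\right) \left(-85\right) + 2 \cdot 5\right) + 13663}{-21540 - 47506} = \frac{\left(2805 + 10\right) + 13663}{-69046} = \left(2815 + 13663\right) \left(- \frac{1}{69046}\right) = 16478 \left(- \frac{1}{69046}\right) = - \frac{8239}{34523}$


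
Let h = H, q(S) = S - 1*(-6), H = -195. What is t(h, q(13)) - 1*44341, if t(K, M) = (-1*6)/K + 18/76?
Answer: -109521609/2470 ≈ -44341.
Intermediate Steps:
q(S) = 6 + S (q(S) = S + 6 = 6 + S)
h = -195
t(K, M) = 9/38 - 6/K (t(K, M) = -6/K + 18*(1/76) = -6/K + 9/38 = 9/38 - 6/K)
t(h, q(13)) - 1*44341 = (9/38 - 6/(-195)) - 1*44341 = (9/38 - 6*(-1/195)) - 44341 = (9/38 + 2/65) - 44341 = 661/2470 - 44341 = -109521609/2470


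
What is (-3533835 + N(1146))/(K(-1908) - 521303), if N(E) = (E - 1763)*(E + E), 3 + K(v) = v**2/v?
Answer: 4947999/523214 ≈ 9.4569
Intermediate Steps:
K(v) = -3 + v (K(v) = -3 + v**2/v = -3 + v)
N(E) = 2*E*(-1763 + E) (N(E) = (-1763 + E)*(2*E) = 2*E*(-1763 + E))
(-3533835 + N(1146))/(K(-1908) - 521303) = (-3533835 + 2*1146*(-1763 + 1146))/((-3 - 1908) - 521303) = (-3533835 + 2*1146*(-617))/(-1911 - 521303) = (-3533835 - 1414164)/(-523214) = -4947999*(-1/523214) = 4947999/523214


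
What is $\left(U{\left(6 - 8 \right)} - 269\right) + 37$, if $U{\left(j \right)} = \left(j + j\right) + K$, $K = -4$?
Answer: $-240$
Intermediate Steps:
$U{\left(j \right)} = -4 + 2 j$ ($U{\left(j \right)} = \left(j + j\right) - 4 = 2 j - 4 = -4 + 2 j$)
$\left(U{\left(6 - 8 \right)} - 269\right) + 37 = \left(\left(-4 + 2 \left(6 - 8\right)\right) - 269\right) + 37 = \left(\left(-4 + 2 \left(-2\right)\right) - 269\right) + 37 = \left(\left(-4 - 4\right) - 269\right) + 37 = \left(-8 - 269\right) + 37 = -277 + 37 = -240$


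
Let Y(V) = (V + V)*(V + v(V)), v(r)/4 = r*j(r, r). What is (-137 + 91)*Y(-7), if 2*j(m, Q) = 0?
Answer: -4508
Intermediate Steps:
j(m, Q) = 0 (j(m, Q) = (½)*0 = 0)
v(r) = 0 (v(r) = 4*(r*0) = 4*0 = 0)
Y(V) = 2*V² (Y(V) = (V + V)*(V + 0) = (2*V)*V = 2*V²)
(-137 + 91)*Y(-7) = (-137 + 91)*(2*(-7)²) = -92*49 = -46*98 = -4508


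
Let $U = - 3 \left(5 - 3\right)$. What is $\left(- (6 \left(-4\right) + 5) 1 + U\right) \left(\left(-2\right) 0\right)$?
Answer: $0$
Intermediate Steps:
$U = -6$ ($U = \left(-3\right) 2 = -6$)
$\left(- (6 \left(-4\right) + 5) 1 + U\right) \left(\left(-2\right) 0\right) = \left(- (6 \left(-4\right) + 5) 1 - 6\right) \left(\left(-2\right) 0\right) = \left(- (-24 + 5) 1 - 6\right) 0 = \left(\left(-1\right) \left(-19\right) 1 - 6\right) 0 = \left(19 \cdot 1 - 6\right) 0 = \left(19 - 6\right) 0 = 13 \cdot 0 = 0$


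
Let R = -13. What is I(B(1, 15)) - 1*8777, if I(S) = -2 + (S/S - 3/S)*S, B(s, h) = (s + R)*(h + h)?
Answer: -9142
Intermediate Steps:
B(s, h) = 2*h*(-13 + s) (B(s, h) = (s - 13)*(h + h) = (-13 + s)*(2*h) = 2*h*(-13 + s))
I(S) = -2 + S*(1 - 3/S) (I(S) = -2 + (1 - 3/S)*S = -2 + S*(1 - 3/S))
I(B(1, 15)) - 1*8777 = (-5 + 2*15*(-13 + 1)) - 1*8777 = (-5 + 2*15*(-12)) - 8777 = (-5 - 360) - 8777 = -365 - 8777 = -9142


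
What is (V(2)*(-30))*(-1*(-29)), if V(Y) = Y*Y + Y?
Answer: -5220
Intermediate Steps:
V(Y) = Y + Y² (V(Y) = Y² + Y = Y + Y²)
(V(2)*(-30))*(-1*(-29)) = ((2*(1 + 2))*(-30))*(-1*(-29)) = ((2*3)*(-30))*29 = (6*(-30))*29 = -180*29 = -5220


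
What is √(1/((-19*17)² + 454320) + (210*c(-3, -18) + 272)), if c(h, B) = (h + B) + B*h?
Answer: √45870670518699/79807 ≈ 84.865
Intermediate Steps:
c(h, B) = B + h + B*h (c(h, B) = (B + h) + B*h = B + h + B*h)
√(1/((-19*17)² + 454320) + (210*c(-3, -18) + 272)) = √(1/((-19*17)² + 454320) + (210*(-18 - 3 - 18*(-3)) + 272)) = √(1/((-323)² + 454320) + (210*(-18 - 3 + 54) + 272)) = √(1/(104329 + 454320) + (210*33 + 272)) = √(1/558649 + (6930 + 272)) = √(1/558649 + 7202) = √(4023390099/558649) = √45870670518699/79807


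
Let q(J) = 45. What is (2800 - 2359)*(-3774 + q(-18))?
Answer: -1644489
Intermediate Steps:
(2800 - 2359)*(-3774 + q(-18)) = (2800 - 2359)*(-3774 + 45) = 441*(-3729) = -1644489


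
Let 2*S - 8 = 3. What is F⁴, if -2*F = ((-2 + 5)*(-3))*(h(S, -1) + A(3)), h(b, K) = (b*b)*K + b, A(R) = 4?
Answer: 311374044081/4096 ≈ 7.6019e+7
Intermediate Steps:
S = 11/2 (S = 4 + (½)*3 = 4 + 3/2 = 11/2 ≈ 5.5000)
h(b, K) = b + K*b² (h(b, K) = b²*K + b = K*b² + b = b + K*b²)
F = -747/8 (F = -(-2 + 5)*(-3)*(11*(1 - 1*11/2)/2 + 4)/2 = -3*(-3)*(11*(1 - 11/2)/2 + 4)/2 = -(-9)*((11/2)*(-9/2) + 4)/2 = -(-9)*(-99/4 + 4)/2 = -(-9)*(-83)/(2*4) = -½*747/4 = -747/8 ≈ -93.375)
F⁴ = (-747/8)⁴ = 311374044081/4096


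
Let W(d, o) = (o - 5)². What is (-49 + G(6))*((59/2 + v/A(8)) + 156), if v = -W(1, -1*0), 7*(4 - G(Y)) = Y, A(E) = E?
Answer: -468339/56 ≈ -8363.2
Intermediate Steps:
G(Y) = 4 - Y/7
W(d, o) = (-5 + o)²
v = -25 (v = -(-5 - 1*0)² = -(-5 + 0)² = -1*(-5)² = -1*25 = -25)
(-49 + G(6))*((59/2 + v/A(8)) + 156) = (-49 + (4 - ⅐*6))*((59/2 - 25/8) + 156) = (-49 + (4 - 6/7))*((59*(½) - 25*⅛) + 156) = (-49 + 22/7)*((59/2 - 25/8) + 156) = -321*(211/8 + 156)/7 = -321/7*1459/8 = -468339/56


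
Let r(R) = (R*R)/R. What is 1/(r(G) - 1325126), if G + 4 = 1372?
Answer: -1/1323758 ≈ -7.5543e-7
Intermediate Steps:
G = 1368 (G = -4 + 1372 = 1368)
r(R) = R (r(R) = R**2/R = R)
1/(r(G) - 1325126) = 1/(1368 - 1325126) = 1/(-1323758) = -1/1323758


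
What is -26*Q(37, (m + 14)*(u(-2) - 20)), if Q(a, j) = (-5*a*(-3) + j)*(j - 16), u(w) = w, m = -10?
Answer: 1262768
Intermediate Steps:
Q(a, j) = (-16 + j)*(j + 15*a) (Q(a, j) = (15*a + j)*(-16 + j) = (j + 15*a)*(-16 + j) = (-16 + j)*(j + 15*a))
-26*Q(37, (m + 14)*(u(-2) - 20)) = -26*(((-10 + 14)*(-2 - 20))² - 240*37 - 16*(-10 + 14)*(-2 - 20) + 15*37*((-10 + 14)*(-2 - 20))) = -26*((4*(-22))² - 8880 - 64*(-22) + 15*37*(4*(-22))) = -26*((-88)² - 8880 - 16*(-88) + 15*37*(-88)) = -26*(7744 - 8880 + 1408 - 48840) = -26*(-48568) = 1262768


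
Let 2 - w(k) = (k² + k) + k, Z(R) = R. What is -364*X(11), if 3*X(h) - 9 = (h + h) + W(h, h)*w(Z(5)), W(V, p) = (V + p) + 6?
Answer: 325052/3 ≈ 1.0835e+5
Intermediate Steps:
W(V, p) = 6 + V + p
w(k) = 2 - k² - 2*k (w(k) = 2 - ((k² + k) + k) = 2 - ((k + k²) + k) = 2 - (k² + 2*k) = 2 + (-k² - 2*k) = 2 - k² - 2*k)
X(h) = -63 - 64*h/3 (X(h) = 3 + ((h + h) + (6 + h + h)*(2 - 1*5² - 2*5))/3 = 3 + (2*h + (6 + 2*h)*(2 - 1*25 - 10))/3 = 3 + (2*h + (6 + 2*h)*(2 - 25 - 10))/3 = 3 + (2*h + (6 + 2*h)*(-33))/3 = 3 + (2*h + (-198 - 66*h))/3 = 3 + (-198 - 64*h)/3 = 3 + (-66 - 64*h/3) = -63 - 64*h/3)
-364*X(11) = -364*(-63 - 64/3*11) = -364*(-63 - 704/3) = -364*(-893/3) = 325052/3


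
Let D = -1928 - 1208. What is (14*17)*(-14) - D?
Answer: -196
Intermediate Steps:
D = -3136
(14*17)*(-14) - D = (14*17)*(-14) - 1*(-3136) = 238*(-14) + 3136 = -3332 + 3136 = -196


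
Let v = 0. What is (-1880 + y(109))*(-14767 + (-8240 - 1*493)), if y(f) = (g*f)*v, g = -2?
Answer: 44180000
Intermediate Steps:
y(f) = 0 (y(f) = -2*f*0 = 0)
(-1880 + y(109))*(-14767 + (-8240 - 1*493)) = (-1880 + 0)*(-14767 + (-8240 - 1*493)) = -1880*(-14767 + (-8240 - 493)) = -1880*(-14767 - 8733) = -1880*(-23500) = 44180000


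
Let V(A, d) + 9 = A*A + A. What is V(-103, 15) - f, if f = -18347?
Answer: 28844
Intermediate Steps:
V(A, d) = -9 + A + A**2 (V(A, d) = -9 + (A*A + A) = -9 + (A**2 + A) = -9 + (A + A**2) = -9 + A + A**2)
V(-103, 15) - f = (-9 - 103 + (-103)**2) - 1*(-18347) = (-9 - 103 + 10609) + 18347 = 10497 + 18347 = 28844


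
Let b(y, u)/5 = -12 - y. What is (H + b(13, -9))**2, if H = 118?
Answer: 49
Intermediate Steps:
b(y, u) = -60 - 5*y (b(y, u) = 5*(-12 - y) = -60 - 5*y)
(H + b(13, -9))**2 = (118 + (-60 - 5*13))**2 = (118 + (-60 - 65))**2 = (118 - 125)**2 = (-7)**2 = 49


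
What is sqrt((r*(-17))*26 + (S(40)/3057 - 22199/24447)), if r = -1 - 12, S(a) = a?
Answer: sqrt(5016979624049)/29551 ≈ 75.797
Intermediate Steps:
r = -13
sqrt((r*(-17))*26 + (S(40)/3057 - 22199/24447)) = sqrt(-13*(-17)*26 + (40/3057 - 22199/24447)) = sqrt(221*26 + (40*(1/3057) - 22199*1/24447)) = sqrt(5746 + (40/3057 - 79/87)) = sqrt(5746 - 26447/29551) = sqrt(169773599/29551) = sqrt(5016979624049)/29551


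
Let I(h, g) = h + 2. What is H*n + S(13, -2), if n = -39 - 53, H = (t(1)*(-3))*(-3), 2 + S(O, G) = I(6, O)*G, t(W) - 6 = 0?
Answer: -4986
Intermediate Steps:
I(h, g) = 2 + h
t(W) = 6 (t(W) = 6 + 0 = 6)
S(O, G) = -2 + 8*G (S(O, G) = -2 + (2 + 6)*G = -2 + 8*G)
H = 54 (H = (6*(-3))*(-3) = -18*(-3) = 54)
n = -92
H*n + S(13, -2) = 54*(-92) + (-2 + 8*(-2)) = -4968 + (-2 - 16) = -4968 - 18 = -4986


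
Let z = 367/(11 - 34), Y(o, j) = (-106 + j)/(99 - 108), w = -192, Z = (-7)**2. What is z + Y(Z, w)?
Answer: 3551/207 ≈ 17.155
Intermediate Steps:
Z = 49
Y(o, j) = 106/9 - j/9 (Y(o, j) = (-106 + j)/(-9) = (-106 + j)*(-1/9) = 106/9 - j/9)
z = -367/23 (z = 367/(-23) = 367*(-1/23) = -367/23 ≈ -15.957)
z + Y(Z, w) = -367/23 + (106/9 - 1/9*(-192)) = -367/23 + (106/9 + 64/3) = -367/23 + 298/9 = 3551/207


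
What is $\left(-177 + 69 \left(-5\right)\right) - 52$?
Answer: $-574$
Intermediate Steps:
$\left(-177 + 69 \left(-5\right)\right) - 52 = \left(-177 - 345\right) - 52 = -522 - 52 = -574$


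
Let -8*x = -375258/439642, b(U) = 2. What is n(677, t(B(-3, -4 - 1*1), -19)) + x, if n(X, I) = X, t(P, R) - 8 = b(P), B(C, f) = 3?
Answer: 1190738165/1758568 ≈ 677.11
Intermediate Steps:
t(P, R) = 10 (t(P, R) = 8 + 2 = 10)
x = 187629/1758568 (x = -(-187629)/(4*439642) = -⅛*(-187629/219821) = 187629/1758568 ≈ 0.10669)
n(677, t(B(-3, -4 - 1*1), -19)) + x = 677 + 187629/1758568 = 1190738165/1758568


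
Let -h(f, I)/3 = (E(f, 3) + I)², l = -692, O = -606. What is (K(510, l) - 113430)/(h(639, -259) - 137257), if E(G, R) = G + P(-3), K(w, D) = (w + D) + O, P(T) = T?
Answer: 57109/281822 ≈ 0.20264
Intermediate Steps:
K(w, D) = -606 + D + w (K(w, D) = (w + D) - 606 = (D + w) - 606 = -606 + D + w)
E(G, R) = -3 + G (E(G, R) = G - 3 = -3 + G)
h(f, I) = -3*(-3 + I + f)² (h(f, I) = -3*((-3 + f) + I)² = -3*(-3 + I + f)²)
(K(510, l) - 113430)/(h(639, -259) - 137257) = ((-606 - 692 + 510) - 113430)/(-3*(-3 - 259 + 639)² - 137257) = (-788 - 113430)/(-3*377² - 137257) = -114218/(-3*142129 - 137257) = -114218/(-426387 - 137257) = -114218/(-563644) = -114218*(-1/563644) = 57109/281822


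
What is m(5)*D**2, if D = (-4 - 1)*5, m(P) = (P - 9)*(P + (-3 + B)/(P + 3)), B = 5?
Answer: -13125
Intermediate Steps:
m(P) = (-9 + P)*(P + 2/(3 + P)) (m(P) = (P - 9)*(P + (-3 + 5)/(P + 3)) = (-9 + P)*(P + 2/(3 + P)))
D = -25 (D = -5*5 = -25)
m(5)*D**2 = ((-18 + 5**3 - 25*5 - 6*5**2)/(3 + 5))*(-25)**2 = ((-18 + 125 - 125 - 6*25)/8)*625 = ((-18 + 125 - 125 - 150)/8)*625 = ((1/8)*(-168))*625 = -21*625 = -13125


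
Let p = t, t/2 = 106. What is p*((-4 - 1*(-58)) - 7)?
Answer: 9964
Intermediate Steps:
t = 212 (t = 2*106 = 212)
p = 212
p*((-4 - 1*(-58)) - 7) = 212*((-4 - 1*(-58)) - 7) = 212*((-4 + 58) - 7) = 212*(54 - 7) = 212*47 = 9964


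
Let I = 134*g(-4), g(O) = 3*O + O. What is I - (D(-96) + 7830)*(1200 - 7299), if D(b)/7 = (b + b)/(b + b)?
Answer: 47795719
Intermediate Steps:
D(b) = 7 (D(b) = 7*((b + b)/(b + b)) = 7*((2*b)/((2*b))) = 7*((2*b)*(1/(2*b))) = 7*1 = 7)
g(O) = 4*O
I = -2144 (I = 134*(4*(-4)) = 134*(-16) = -2144)
I - (D(-96) + 7830)*(1200 - 7299) = -2144 - (7 + 7830)*(1200 - 7299) = -2144 - 7837*(-6099) = -2144 - 1*(-47797863) = -2144 + 47797863 = 47795719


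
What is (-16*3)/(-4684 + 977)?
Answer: 48/3707 ≈ 0.012948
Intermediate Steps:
(-16*3)/(-4684 + 977) = -48/(-3707) = -1/3707*(-48) = 48/3707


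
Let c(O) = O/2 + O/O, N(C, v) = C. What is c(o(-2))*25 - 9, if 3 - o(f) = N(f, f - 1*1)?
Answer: 157/2 ≈ 78.500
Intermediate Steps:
o(f) = 3 - f
c(O) = 1 + O/2 (c(O) = O*(1/2) + 1 = O/2 + 1 = 1 + O/2)
c(o(-2))*25 - 9 = (1 + (3 - 1*(-2))/2)*25 - 9 = (1 + (3 + 2)/2)*25 - 9 = (1 + (1/2)*5)*25 - 9 = (1 + 5/2)*25 - 9 = (7/2)*25 - 9 = 175/2 - 9 = 157/2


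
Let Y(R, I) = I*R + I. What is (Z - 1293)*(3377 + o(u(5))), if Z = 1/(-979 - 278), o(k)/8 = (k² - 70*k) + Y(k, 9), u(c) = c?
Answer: -654996706/419 ≈ -1.5632e+6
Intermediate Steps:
Y(R, I) = I + I*R
o(k) = 72 - 488*k + 8*k² (o(k) = 8*((k² - 70*k) + 9*(1 + k)) = 8*((k² - 70*k) + (9 + 9*k)) = 8*(9 + k² - 61*k) = 72 - 488*k + 8*k²)
Z = -1/1257 (Z = 1/(-1257) = -1/1257 ≈ -0.00079555)
(Z - 1293)*(3377 + o(u(5))) = (-1/1257 - 1293)*(3377 + (72 - 488*5 + 8*5²)) = -1625302*(3377 + (72 - 2440 + 8*25))/1257 = -1625302*(3377 + (72 - 2440 + 200))/1257 = -1625302*(3377 - 2168)/1257 = -1625302/1257*1209 = -654996706/419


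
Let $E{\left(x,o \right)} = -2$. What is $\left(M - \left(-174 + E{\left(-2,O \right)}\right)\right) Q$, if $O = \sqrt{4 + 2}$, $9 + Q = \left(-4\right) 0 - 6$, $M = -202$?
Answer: $390$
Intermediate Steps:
$Q = -15$ ($Q = -9 - 6 = -15$)
$O = \sqrt{6} \approx 2.4495$
$\left(M - \left(-174 + E{\left(-2,O \right)}\right)\right) Q = \left(-202 + \left(174 - -2\right)\right) \left(-15\right) = \left(-202 + \left(174 + 2\right)\right) \left(-15\right) = \left(-202 + 176\right) \left(-15\right) = \left(-26\right) \left(-15\right) = 390$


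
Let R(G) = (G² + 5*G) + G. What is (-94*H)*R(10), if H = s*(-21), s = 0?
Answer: 0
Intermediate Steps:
R(G) = G² + 6*G
H = 0 (H = 0*(-21) = 0)
(-94*H)*R(10) = (-94*0)*(10*(6 + 10)) = 0*(10*16) = 0*160 = 0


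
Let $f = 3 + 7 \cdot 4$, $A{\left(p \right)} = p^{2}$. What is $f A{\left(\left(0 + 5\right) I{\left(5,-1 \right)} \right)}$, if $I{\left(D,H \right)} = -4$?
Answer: $12400$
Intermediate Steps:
$f = 31$ ($f = 3 + 28 = 31$)
$f A{\left(\left(0 + 5\right) I{\left(5,-1 \right)} \right)} = 31 \left(\left(0 + 5\right) \left(-4\right)\right)^{2} = 31 \left(5 \left(-4\right)\right)^{2} = 31 \left(-20\right)^{2} = 31 \cdot 400 = 12400$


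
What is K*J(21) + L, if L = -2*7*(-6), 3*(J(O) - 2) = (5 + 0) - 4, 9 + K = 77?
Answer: 728/3 ≈ 242.67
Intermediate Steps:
K = 68 (K = -9 + 77 = 68)
J(O) = 7/3 (J(O) = 2 + ((5 + 0) - 4)/3 = 2 + (5 - 4)/3 = 2 + (1/3)*1 = 2 + 1/3 = 7/3)
L = 84 (L = -14*(-6) = 84)
K*J(21) + L = 68*(7/3) + 84 = 476/3 + 84 = 728/3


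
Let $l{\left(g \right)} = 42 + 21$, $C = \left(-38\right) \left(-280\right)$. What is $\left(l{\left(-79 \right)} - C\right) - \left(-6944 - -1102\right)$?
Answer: $-4735$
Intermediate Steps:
$C = 10640$
$l{\left(g \right)} = 63$
$\left(l{\left(-79 \right)} - C\right) - \left(-6944 - -1102\right) = \left(63 - 10640\right) - \left(-6944 - -1102\right) = \left(63 - 10640\right) - \left(-6944 + 1102\right) = -10577 - -5842 = -10577 + 5842 = -4735$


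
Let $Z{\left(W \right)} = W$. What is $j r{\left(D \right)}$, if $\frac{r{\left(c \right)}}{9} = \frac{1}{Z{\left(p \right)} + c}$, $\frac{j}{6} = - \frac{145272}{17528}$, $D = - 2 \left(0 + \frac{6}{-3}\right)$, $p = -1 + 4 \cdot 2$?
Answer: $- \frac{980586}{24101} \approx -40.687$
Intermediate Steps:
$p = 7$ ($p = -1 + 8 = 7$)
$D = 4$ ($D = - 2 \left(0 + 6 \left(- \frac{1}{3}\right)\right) = - 2 \left(0 - 2\right) = \left(-2\right) \left(-2\right) = 4$)
$j = - \frac{108954}{2191}$ ($j = 6 \left(- \frac{145272}{17528}\right) = 6 \left(\left(-145272\right) \frac{1}{17528}\right) = 6 \left(- \frac{18159}{2191}\right) = - \frac{108954}{2191} \approx -49.728$)
$r{\left(c \right)} = \frac{9}{7 + c}$
$j r{\left(D \right)} = - \frac{108954 \frac{9}{7 + 4}}{2191} = - \frac{108954 \cdot \frac{9}{11}}{2191} = - \frac{108954 \cdot 9 \cdot \frac{1}{11}}{2191} = \left(- \frac{108954}{2191}\right) \frac{9}{11} = - \frac{980586}{24101}$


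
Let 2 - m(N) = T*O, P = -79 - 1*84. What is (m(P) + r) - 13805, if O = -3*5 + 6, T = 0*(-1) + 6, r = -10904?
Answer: -24653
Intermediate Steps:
P = -163 (P = -79 - 84 = -163)
T = 6 (T = 0 + 6 = 6)
O = -9 (O = -15 + 6 = -9)
m(N) = 56 (m(N) = 2 - 6*(-9) = 2 - 1*(-54) = 2 + 54 = 56)
(m(P) + r) - 13805 = (56 - 10904) - 13805 = -10848 - 13805 = -24653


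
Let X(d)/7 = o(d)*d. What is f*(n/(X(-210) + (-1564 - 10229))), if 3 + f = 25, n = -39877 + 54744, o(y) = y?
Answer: 327074/296907 ≈ 1.1016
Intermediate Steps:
X(d) = 7*d**2 (X(d) = 7*(d*d) = 7*d**2)
n = 14867
f = 22 (f = -3 + 25 = 22)
f*(n/(X(-210) + (-1564 - 10229))) = 22*(14867/(7*(-210)**2 + (-1564 - 10229))) = 22*(14867/(7*44100 - 11793)) = 22*(14867/(308700 - 11793)) = 22*(14867/296907) = 327074/296907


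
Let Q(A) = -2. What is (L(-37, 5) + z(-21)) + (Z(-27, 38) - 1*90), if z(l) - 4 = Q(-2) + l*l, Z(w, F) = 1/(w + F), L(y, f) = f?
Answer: 3939/11 ≈ 358.09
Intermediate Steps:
Z(w, F) = 1/(F + w)
z(l) = 2 + l² (z(l) = 4 + (-2 + l*l) = 4 + (-2 + l²) = 2 + l²)
(L(-37, 5) + z(-21)) + (Z(-27, 38) - 1*90) = (5 + (2 + (-21)²)) + (1/(38 - 27) - 1*90) = (5 + (2 + 441)) + (1/11 - 90) = (5 + 443) + (1/11 - 90) = 448 - 989/11 = 3939/11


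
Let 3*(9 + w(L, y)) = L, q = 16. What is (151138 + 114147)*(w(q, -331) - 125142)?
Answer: -99597804545/3 ≈ -3.3199e+10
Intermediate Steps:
w(L, y) = -9 + L/3
(151138 + 114147)*(w(q, -331) - 125142) = (151138 + 114147)*((-9 + (1/3)*16) - 125142) = 265285*((-9 + 16/3) - 125142) = 265285*(-11/3 - 125142) = 265285*(-375437/3) = -99597804545/3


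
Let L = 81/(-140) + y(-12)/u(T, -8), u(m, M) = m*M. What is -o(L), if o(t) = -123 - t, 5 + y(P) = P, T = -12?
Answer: 410741/3360 ≈ 122.24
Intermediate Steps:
y(P) = -5 + P
u(m, M) = M*m
L = -2539/3360 (L = 81/(-140) + (-5 - 12)/((-8*(-12))) = 81*(-1/140) - 17/96 = -81/140 - 17*1/96 = -81/140 - 17/96 = -2539/3360 ≈ -0.75565)
-o(L) = -(-123 - 1*(-2539/3360)) = -(-123 + 2539/3360) = -1*(-410741/3360) = 410741/3360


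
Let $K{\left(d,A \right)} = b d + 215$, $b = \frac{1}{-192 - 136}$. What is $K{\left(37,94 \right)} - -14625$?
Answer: $\frac{4867483}{328} \approx 14840.0$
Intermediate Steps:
$b = - \frac{1}{328}$ ($b = \frac{1}{-328} = - \frac{1}{328} \approx -0.0030488$)
$K{\left(d,A \right)} = 215 - \frac{d}{328}$ ($K{\left(d,A \right)} = - \frac{d}{328} + 215 = 215 - \frac{d}{328}$)
$K{\left(37,94 \right)} - -14625 = \left(215 - \frac{37}{328}\right) - -14625 = \left(215 - \frac{37}{328}\right) + 14625 = \frac{70483}{328} + 14625 = \frac{4867483}{328}$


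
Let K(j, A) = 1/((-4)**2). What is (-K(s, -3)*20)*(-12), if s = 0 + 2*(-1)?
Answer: 15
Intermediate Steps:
s = -2 (s = 0 - 2 = -2)
K(j, A) = 1/16
(-K(s, -3)*20)*(-12) = (-1*1/16*20)*(-12) = -1/16*20*(-12) = -5/4*(-12) = 15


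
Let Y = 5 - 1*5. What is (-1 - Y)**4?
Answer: 1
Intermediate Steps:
Y = 0 (Y = 5 - 5 = 0)
(-1 - Y)**4 = (-1 - 1*0)**4 = (-1 + 0)**4 = (-1)**4 = 1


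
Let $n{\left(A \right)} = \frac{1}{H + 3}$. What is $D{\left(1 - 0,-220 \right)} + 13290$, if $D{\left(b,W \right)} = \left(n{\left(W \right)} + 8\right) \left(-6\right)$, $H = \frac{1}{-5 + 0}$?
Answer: $\frac{92679}{7} \approx 13240.0$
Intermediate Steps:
$H = - \frac{1}{5}$ ($H = \frac{1}{-5} = - \frac{1}{5} \approx -0.2$)
$n{\left(A \right)} = \frac{5}{14}$ ($n{\left(A \right)} = \frac{1}{- \frac{1}{5} + 3} = \frac{1}{\frac{14}{5}} = \frac{5}{14}$)
$D{\left(b,W \right)} = - \frac{351}{7}$ ($D{\left(b,W \right)} = \left(\frac{5}{14} + 8\right) \left(-6\right) = \frac{117}{14} \left(-6\right) = - \frac{351}{7}$)
$D{\left(1 - 0,-220 \right)} + 13290 = - \frac{351}{7} + 13290 = \frac{92679}{7}$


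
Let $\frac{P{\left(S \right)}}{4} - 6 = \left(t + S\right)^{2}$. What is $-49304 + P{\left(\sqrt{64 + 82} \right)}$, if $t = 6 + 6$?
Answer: $-48120 + 96 \sqrt{146} \approx -46960.0$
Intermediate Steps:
$t = 12$
$P{\left(S \right)} = 24 + 4 \left(12 + S\right)^{2}$
$-49304 + P{\left(\sqrt{64 + 82} \right)} = -49304 + \left(24 + 4 \left(12 + \sqrt{64 + 82}\right)^{2}\right) = -49304 + \left(24 + 4 \left(12 + \sqrt{146}\right)^{2}\right) = -49280 + 4 \left(12 + \sqrt{146}\right)^{2}$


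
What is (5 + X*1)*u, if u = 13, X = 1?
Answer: 78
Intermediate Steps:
(5 + X*1)*u = (5 + 1*1)*13 = (5 + 1)*13 = 6*13 = 78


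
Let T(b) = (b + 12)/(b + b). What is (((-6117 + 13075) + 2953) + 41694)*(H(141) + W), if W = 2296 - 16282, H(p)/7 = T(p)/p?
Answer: -3188674446545/4418 ≈ -7.2175e+8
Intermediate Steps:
T(b) = (12 + b)/(2*b) (T(b) = (12 + b)/((2*b)) = (12 + b)*(1/(2*b)) = (12 + b)/(2*b))
H(p) = 7*(12 + p)/(2*p²) (H(p) = 7*(((12 + p)/(2*p))/p) = 7*((12 + p)/(2*p²)) = 7*(12 + p)/(2*p²))
W = -13986
(((-6117 + 13075) + 2953) + 41694)*(H(141) + W) = (((-6117 + 13075) + 2953) + 41694)*((7/2)*(12 + 141)/141² - 13986) = ((6958 + 2953) + 41694)*((7/2)*(1/19881)*153 - 13986) = (9911 + 41694)*(119/4418 - 13986) = 51605*(-61790029/4418) = -3188674446545/4418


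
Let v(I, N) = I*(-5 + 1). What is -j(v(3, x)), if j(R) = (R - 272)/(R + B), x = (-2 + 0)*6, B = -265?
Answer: -284/277 ≈ -1.0253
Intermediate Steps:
x = -12 (x = -2*6 = -12)
v(I, N) = -4*I (v(I, N) = I*(-4) = -4*I)
j(R) = (-272 + R)/(-265 + R) (j(R) = (R - 272)/(R - 265) = (-272 + R)/(-265 + R))
-j(v(3, x)) = -(-272 - 4*3)/(-265 - 4*3) = -(-272 - 12)/(-265 - 12) = -(-284)/(-277) = -(-1)*(-284)/277 = -1*284/277 = -284/277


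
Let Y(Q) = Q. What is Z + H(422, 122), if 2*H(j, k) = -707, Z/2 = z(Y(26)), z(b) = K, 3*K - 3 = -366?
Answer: -1191/2 ≈ -595.50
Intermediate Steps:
K = -121 (K = 1 + (1/3)*(-366) = 1 - 122 = -121)
z(b) = -121
Z = -242 (Z = 2*(-121) = -242)
H(j, k) = -707/2 (H(j, k) = (1/2)*(-707) = -707/2)
Z + H(422, 122) = -242 - 707/2 = -1191/2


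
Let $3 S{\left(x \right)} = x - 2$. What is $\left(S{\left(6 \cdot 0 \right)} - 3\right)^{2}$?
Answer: $\frac{121}{9} \approx 13.444$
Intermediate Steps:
$S{\left(x \right)} = - \frac{2}{3} + \frac{x}{3}$ ($S{\left(x \right)} = \frac{x - 2}{3} = \frac{-2 + x}{3} = - \frac{2}{3} + \frac{x}{3}$)
$\left(S{\left(6 \cdot 0 \right)} - 3\right)^{2} = \left(\left(- \frac{2}{3} + \frac{6 \cdot 0}{3}\right) - 3\right)^{2} = \left(\left(- \frac{2}{3} + \frac{1}{3} \cdot 0\right) - 3\right)^{2} = \left(\left(- \frac{2}{3} + 0\right) - 3\right)^{2} = \left(- \frac{2}{3} - 3\right)^{2} = \left(- \frac{11}{3}\right)^{2} = \frac{121}{9}$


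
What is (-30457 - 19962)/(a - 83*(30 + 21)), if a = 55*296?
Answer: -50419/12047 ≈ -4.1852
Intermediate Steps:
a = 16280
(-30457 - 19962)/(a - 83*(30 + 21)) = (-30457 - 19962)/(16280 - 83*(30 + 21)) = -50419/(16280 - 83*51) = -50419/(16280 - 4233) = -50419/12047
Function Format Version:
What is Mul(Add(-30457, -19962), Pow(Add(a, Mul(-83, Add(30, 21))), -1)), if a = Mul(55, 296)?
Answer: Rational(-50419, 12047) ≈ -4.1852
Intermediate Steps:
a = 16280
Mul(Add(-30457, -19962), Pow(Add(a, Mul(-83, Add(30, 21))), -1)) = Mul(Add(-30457, -19962), Pow(Add(16280, Mul(-83, Add(30, 21))), -1)) = Mul(-50419, Pow(Add(16280, Mul(-83, 51)), -1)) = Mul(-50419, Pow(Add(16280, -4233), -1)) = Mul(-50419, Pow(12047, -1)) = Mul(-50419, Rational(1, 12047)) = Rational(-50419, 12047)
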